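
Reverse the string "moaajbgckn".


Input: moaajbgckn
Reading characters right to left:
  Position 9: 'n'
  Position 8: 'k'
  Position 7: 'c'
  Position 6: 'g'
  Position 5: 'b'
  Position 4: 'j'
  Position 3: 'a'
  Position 2: 'a'
  Position 1: 'o'
  Position 0: 'm'
Reversed: nkcgbjaaom

nkcgbjaaom


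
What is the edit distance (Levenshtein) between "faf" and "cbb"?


Computing edit distance: "faf" -> "cbb"
DP table:
           c    b    b
      0    1    2    3
  f   1    1    2    3
  a   2    2    2    3
  f   3    3    3    3
Edit distance = dp[3][3] = 3

3


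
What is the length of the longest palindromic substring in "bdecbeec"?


Input: "bdecbeec"
Checking substrings for palindromes:
  [5:7] "ee" (len 2) => palindrome
Longest palindromic substring: "ee" with length 2

2


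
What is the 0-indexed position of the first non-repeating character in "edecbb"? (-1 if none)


Input: edecbb
Character frequencies:
  'b': 2
  'c': 1
  'd': 1
  'e': 2
Scanning left to right for freq == 1:
  Position 0 ('e'): freq=2, skip
  Position 1 ('d'): unique! => answer = 1

1


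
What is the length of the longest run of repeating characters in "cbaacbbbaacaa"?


Input: "cbaacbbbaacaa"
Scanning for longest run:
  Position 1 ('b'): new char, reset run to 1
  Position 2 ('a'): new char, reset run to 1
  Position 3 ('a'): continues run of 'a', length=2
  Position 4 ('c'): new char, reset run to 1
  Position 5 ('b'): new char, reset run to 1
  Position 6 ('b'): continues run of 'b', length=2
  Position 7 ('b'): continues run of 'b', length=3
  Position 8 ('a'): new char, reset run to 1
  Position 9 ('a'): continues run of 'a', length=2
  Position 10 ('c'): new char, reset run to 1
  Position 11 ('a'): new char, reset run to 1
  Position 12 ('a'): continues run of 'a', length=2
Longest run: 'b' with length 3

3


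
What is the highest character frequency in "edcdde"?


Input: edcdde
Character counts:
  'c': 1
  'd': 3
  'e': 2
Maximum frequency: 3

3


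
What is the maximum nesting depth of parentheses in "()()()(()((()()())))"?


Input: "()()()(()((()()())))"
Tracking depth:
  Position 0 '(': depth becomes 1
  Position 1 ')': depth becomes 0
  Position 2 '(': depth becomes 1
  Position 3 ')': depth becomes 0
  Position 4 '(': depth becomes 1
  Position 5 ')': depth becomes 0
  Position 6 '(': depth becomes 1
  Position 7 '(': depth becomes 2
  Position 8 ')': depth becomes 1
  Position 9 '(': depth becomes 2
  Position 10 '(': depth becomes 3
  Position 11 '(': depth becomes 4
  Position 12 ')': depth becomes 3
  Position 13 '(': depth becomes 4
  Position 14 ')': depth becomes 3
  Position 15 '(': depth becomes 4
  Position 16 ')': depth becomes 3
  Position 17 ')': depth becomes 2
  Position 18 ')': depth becomes 1
  Position 19 ')': depth becomes 0
Maximum depth reached: 4

4


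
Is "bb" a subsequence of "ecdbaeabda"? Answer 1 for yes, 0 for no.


Check if "bb" is a subsequence of "ecdbaeabda"
Greedy scan:
  Position 0 ('e'): no match needed
  Position 1 ('c'): no match needed
  Position 2 ('d'): no match needed
  Position 3 ('b'): matches sub[0] = 'b'
  Position 4 ('a'): no match needed
  Position 5 ('e'): no match needed
  Position 6 ('a'): no match needed
  Position 7 ('b'): matches sub[1] = 'b'
  Position 8 ('d'): no match needed
  Position 9 ('a'): no match needed
All 2 characters matched => is a subsequence

1


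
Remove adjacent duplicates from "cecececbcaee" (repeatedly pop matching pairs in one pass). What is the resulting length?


Input: cecececbcaee
Stack-based adjacent duplicate removal:
  Read 'c': push. Stack: c
  Read 'e': push. Stack: ce
  Read 'c': push. Stack: cec
  Read 'e': push. Stack: cece
  Read 'c': push. Stack: cecec
  Read 'e': push. Stack: cecece
  Read 'c': push. Stack: cececec
  Read 'b': push. Stack: cecececb
  Read 'c': push. Stack: cecececbc
  Read 'a': push. Stack: cecececbca
  Read 'e': push. Stack: cecececbcae
  Read 'e': matches stack top 'e' => pop. Stack: cecececbca
Final stack: "cecececbca" (length 10)

10


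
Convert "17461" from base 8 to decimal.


Input: "17461" in base 8
Positional expansion:
  Digit '1' (value 1) x 8^4 = 4096
  Digit '7' (value 7) x 8^3 = 3584
  Digit '4' (value 4) x 8^2 = 256
  Digit '6' (value 6) x 8^1 = 48
  Digit '1' (value 1) x 8^0 = 1
Sum = 7985

7985


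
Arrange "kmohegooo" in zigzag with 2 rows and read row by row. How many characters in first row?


Zigzag "kmohegooo" into 2 rows:
Placing characters:
  'k' => row 0
  'm' => row 1
  'o' => row 0
  'h' => row 1
  'e' => row 0
  'g' => row 1
  'o' => row 0
  'o' => row 1
  'o' => row 0
Rows:
  Row 0: "koeoo"
  Row 1: "mhgo"
First row length: 5

5


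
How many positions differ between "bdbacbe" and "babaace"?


Comparing "bdbacbe" and "babaace" position by position:
  Position 0: 'b' vs 'b' => same
  Position 1: 'd' vs 'a' => DIFFER
  Position 2: 'b' vs 'b' => same
  Position 3: 'a' vs 'a' => same
  Position 4: 'c' vs 'a' => DIFFER
  Position 5: 'b' vs 'c' => DIFFER
  Position 6: 'e' vs 'e' => same
Positions that differ: 3

3


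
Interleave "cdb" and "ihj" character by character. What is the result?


Interleaving "cdb" and "ihj":
  Position 0: 'c' from first, 'i' from second => "ci"
  Position 1: 'd' from first, 'h' from second => "dh"
  Position 2: 'b' from first, 'j' from second => "bj"
Result: cidhbj

cidhbj


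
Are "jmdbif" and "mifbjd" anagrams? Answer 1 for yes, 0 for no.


Strings: "jmdbif", "mifbjd"
Sorted first:  bdfijm
Sorted second: bdfijm
Sorted forms match => anagrams

1


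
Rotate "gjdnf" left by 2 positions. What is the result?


Input: "gjdnf", rotate left by 2
First 2 characters: "gj"
Remaining characters: "dnf"
Concatenate remaining + first: "dnf" + "gj" = "dnfgj"

dnfgj


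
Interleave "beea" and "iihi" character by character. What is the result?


Interleaving "beea" and "iihi":
  Position 0: 'b' from first, 'i' from second => "bi"
  Position 1: 'e' from first, 'i' from second => "ei"
  Position 2: 'e' from first, 'h' from second => "eh"
  Position 3: 'a' from first, 'i' from second => "ai"
Result: bieiehai

bieiehai


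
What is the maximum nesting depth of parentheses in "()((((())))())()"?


Input: "()((((())))())()"
Tracking depth:
  Position 0 '(': depth becomes 1
  Position 1 ')': depth becomes 0
  Position 2 '(': depth becomes 1
  Position 3 '(': depth becomes 2
  Position 4 '(': depth becomes 3
  Position 5 '(': depth becomes 4
  Position 6 '(': depth becomes 5
  Position 7 ')': depth becomes 4
  Position 8 ')': depth becomes 3
  Position 9 ')': depth becomes 2
  Position 10 ')': depth becomes 1
  Position 11 '(': depth becomes 2
  Position 12 ')': depth becomes 1
  Position 13 ')': depth becomes 0
  Position 14 '(': depth becomes 1
  Position 15 ')': depth becomes 0
Maximum depth reached: 5

5


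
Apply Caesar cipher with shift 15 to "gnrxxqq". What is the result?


Caesar cipher: shift "gnrxxqq" by 15
  'g' (pos 6) + 15 = pos 21 = 'v'
  'n' (pos 13) + 15 = pos 2 = 'c'
  'r' (pos 17) + 15 = pos 6 = 'g'
  'x' (pos 23) + 15 = pos 12 = 'm'
  'x' (pos 23) + 15 = pos 12 = 'm'
  'q' (pos 16) + 15 = pos 5 = 'f'
  'q' (pos 16) + 15 = pos 5 = 'f'
Result: vcgmmff

vcgmmff


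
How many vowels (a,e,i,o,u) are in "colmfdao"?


Input: colmfdao
Checking each character:
  'c' at position 0: consonant
  'o' at position 1: vowel (running total: 1)
  'l' at position 2: consonant
  'm' at position 3: consonant
  'f' at position 4: consonant
  'd' at position 5: consonant
  'a' at position 6: vowel (running total: 2)
  'o' at position 7: vowel (running total: 3)
Total vowels: 3

3


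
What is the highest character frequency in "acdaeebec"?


Input: acdaeebec
Character counts:
  'a': 2
  'b': 1
  'c': 2
  'd': 1
  'e': 3
Maximum frequency: 3

3


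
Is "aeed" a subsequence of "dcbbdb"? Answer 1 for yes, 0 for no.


Check if "aeed" is a subsequence of "dcbbdb"
Greedy scan:
  Position 0 ('d'): no match needed
  Position 1 ('c'): no match needed
  Position 2 ('b'): no match needed
  Position 3 ('b'): no match needed
  Position 4 ('d'): no match needed
  Position 5 ('b'): no match needed
Only matched 0/4 characters => not a subsequence

0


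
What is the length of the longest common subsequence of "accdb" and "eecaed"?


LCS of "accdb" and "eecaed"
DP table:
           e    e    c    a    e    d
      0    0    0    0    0    0    0
  a   0    0    0    0    1    1    1
  c   0    0    0    1    1    1    1
  c   0    0    0    1    1    1    1
  d   0    0    0    1    1    1    2
  b   0    0    0    1    1    1    2
LCS length = dp[5][6] = 2

2


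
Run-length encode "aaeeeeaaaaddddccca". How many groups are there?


Input: aaeeeeaaaaddddccca
Scanning for consecutive runs:
  Group 1: 'a' x 2 (positions 0-1)
  Group 2: 'e' x 4 (positions 2-5)
  Group 3: 'a' x 4 (positions 6-9)
  Group 4: 'd' x 4 (positions 10-13)
  Group 5: 'c' x 3 (positions 14-16)
  Group 6: 'a' x 1 (positions 17-17)
Total groups: 6

6


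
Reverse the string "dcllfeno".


Input: dcllfeno
Reading characters right to left:
  Position 7: 'o'
  Position 6: 'n'
  Position 5: 'e'
  Position 4: 'f'
  Position 3: 'l'
  Position 2: 'l'
  Position 1: 'c'
  Position 0: 'd'
Reversed: onefllcd

onefllcd


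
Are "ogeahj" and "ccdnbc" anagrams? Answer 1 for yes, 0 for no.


Strings: "ogeahj", "ccdnbc"
Sorted first:  aeghjo
Sorted second: bcccdn
Differ at position 0: 'a' vs 'b' => not anagrams

0


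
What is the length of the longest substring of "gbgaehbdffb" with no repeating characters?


Input: "gbgaehbdffb"
Sliding window (track last position of each char):
  Position 0 ('g'): window [0,0] length 1 -- new best
  Position 1 ('b'): window [0,1] length 2 -- new best
  Position 2 ('g'): repeat (last at 0), move window start to 1
  Position 2 ('g'): window [1,2] length 2
  Position 3 ('a'): window [1,3] length 3 -- new best
  Position 4 ('e'): window [1,4] length 4 -- new best
  Position 5 ('h'): window [1,5] length 5 -- new best
  Position 6 ('b'): repeat (last at 1), move window start to 2
  Position 6 ('b'): window [2,6] length 5
  Position 7 ('d'): window [2,7] length 6 -- new best
  Position 8 ('f'): window [2,8] length 7 -- new best
  Position 9 ('f'): repeat (last at 8), move window start to 9
  Position 9 ('f'): window [9,9] length 1
  Position 10 ('b'): window [9,10] length 2
Longest substring with no repeats: "gaehbdf" with length 7

7


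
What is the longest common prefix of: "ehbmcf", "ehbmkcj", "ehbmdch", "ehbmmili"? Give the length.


Words: ehbmcf, ehbmkcj, ehbmdch, ehbmmili
  Position 0: all 'e' => match
  Position 1: all 'h' => match
  Position 2: all 'b' => match
  Position 3: all 'm' => match
  Position 4: ('c', 'k', 'd', 'm') => mismatch, stop
LCP = "ehbm" (length 4)

4


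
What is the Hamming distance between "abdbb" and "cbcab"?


Comparing "abdbb" and "cbcab" position by position:
  Position 0: 'a' vs 'c' => differ
  Position 1: 'b' vs 'b' => same
  Position 2: 'd' vs 'c' => differ
  Position 3: 'b' vs 'a' => differ
  Position 4: 'b' vs 'b' => same
Total differences (Hamming distance): 3

3


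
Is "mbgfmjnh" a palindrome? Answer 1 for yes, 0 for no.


Input: mbgfmjnh
Reversed: hnjmfgbm
  Compare pos 0 ('m') with pos 7 ('h'): MISMATCH
  Compare pos 1 ('b') with pos 6 ('n'): MISMATCH
  Compare pos 2 ('g') with pos 5 ('j'): MISMATCH
  Compare pos 3 ('f') with pos 4 ('m'): MISMATCH
Result: not a palindrome

0


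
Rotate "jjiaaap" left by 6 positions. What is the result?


Input: "jjiaaap", rotate left by 6
First 6 characters: "jjiaaa"
Remaining characters: "p"
Concatenate remaining + first: "p" + "jjiaaa" = "pjjiaaa"

pjjiaaa


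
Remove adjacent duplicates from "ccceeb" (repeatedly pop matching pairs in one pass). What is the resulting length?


Input: ccceeb
Stack-based adjacent duplicate removal:
  Read 'c': push. Stack: c
  Read 'c': matches stack top 'c' => pop. Stack: (empty)
  Read 'c': push. Stack: c
  Read 'e': push. Stack: ce
  Read 'e': matches stack top 'e' => pop. Stack: c
  Read 'b': push. Stack: cb
Final stack: "cb" (length 2)

2


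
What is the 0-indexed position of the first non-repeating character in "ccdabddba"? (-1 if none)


Input: ccdabddba
Character frequencies:
  'a': 2
  'b': 2
  'c': 2
  'd': 3
Scanning left to right for freq == 1:
  Position 0 ('c'): freq=2, skip
  Position 1 ('c'): freq=2, skip
  Position 2 ('d'): freq=3, skip
  Position 3 ('a'): freq=2, skip
  Position 4 ('b'): freq=2, skip
  Position 5 ('d'): freq=3, skip
  Position 6 ('d'): freq=3, skip
  Position 7 ('b'): freq=2, skip
  Position 8 ('a'): freq=2, skip
  No unique character found => answer = -1

-1


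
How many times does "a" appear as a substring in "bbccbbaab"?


Searching for "a" in "bbccbbaab"
Scanning each position:
  Position 0: "b" => no
  Position 1: "b" => no
  Position 2: "c" => no
  Position 3: "c" => no
  Position 4: "b" => no
  Position 5: "b" => no
  Position 6: "a" => MATCH
  Position 7: "a" => MATCH
  Position 8: "b" => no
Total occurrences: 2

2


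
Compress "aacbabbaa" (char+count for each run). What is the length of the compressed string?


Input: aacbabbaa
Runs:
  'a' x 2 => "a2"
  'c' x 1 => "c1"
  'b' x 1 => "b1"
  'a' x 1 => "a1"
  'b' x 2 => "b2"
  'a' x 2 => "a2"
Compressed: "a2c1b1a1b2a2"
Compressed length: 12

12


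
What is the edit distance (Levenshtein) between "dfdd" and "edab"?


Computing edit distance: "dfdd" -> "edab"
DP table:
           e    d    a    b
      0    1    2    3    4
  d   1    1    1    2    3
  f   2    2    2    2    3
  d   3    3    2    3    3
  d   4    4    3    3    4
Edit distance = dp[4][4] = 4

4


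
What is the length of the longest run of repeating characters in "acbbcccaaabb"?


Input: "acbbcccaaabb"
Scanning for longest run:
  Position 1 ('c'): new char, reset run to 1
  Position 2 ('b'): new char, reset run to 1
  Position 3 ('b'): continues run of 'b', length=2
  Position 4 ('c'): new char, reset run to 1
  Position 5 ('c'): continues run of 'c', length=2
  Position 6 ('c'): continues run of 'c', length=3
  Position 7 ('a'): new char, reset run to 1
  Position 8 ('a'): continues run of 'a', length=2
  Position 9 ('a'): continues run of 'a', length=3
  Position 10 ('b'): new char, reset run to 1
  Position 11 ('b'): continues run of 'b', length=2
Longest run: 'c' with length 3

3


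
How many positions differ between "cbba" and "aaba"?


Comparing "cbba" and "aaba" position by position:
  Position 0: 'c' vs 'a' => DIFFER
  Position 1: 'b' vs 'a' => DIFFER
  Position 2: 'b' vs 'b' => same
  Position 3: 'a' vs 'a' => same
Positions that differ: 2

2


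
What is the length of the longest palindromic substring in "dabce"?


Input: "dabce"
Checking substrings for palindromes:
  No multi-char palindromic substrings found
Longest palindromic substring: "d" with length 1

1


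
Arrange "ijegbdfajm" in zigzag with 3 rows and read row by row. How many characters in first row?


Zigzag "ijegbdfajm" into 3 rows:
Placing characters:
  'i' => row 0
  'j' => row 1
  'e' => row 2
  'g' => row 1
  'b' => row 0
  'd' => row 1
  'f' => row 2
  'a' => row 1
  'j' => row 0
  'm' => row 1
Rows:
  Row 0: "ibj"
  Row 1: "jgdam"
  Row 2: "ef"
First row length: 3

3


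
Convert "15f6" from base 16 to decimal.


Input: "15f6" in base 16
Positional expansion:
  Digit '1' (value 1) x 16^3 = 4096
  Digit '5' (value 5) x 16^2 = 1280
  Digit 'f' (value 15) x 16^1 = 240
  Digit '6' (value 6) x 16^0 = 6
Sum = 5622

5622


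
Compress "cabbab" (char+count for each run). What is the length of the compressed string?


Input: cabbab
Runs:
  'c' x 1 => "c1"
  'a' x 1 => "a1"
  'b' x 2 => "b2"
  'a' x 1 => "a1"
  'b' x 1 => "b1"
Compressed: "c1a1b2a1b1"
Compressed length: 10

10


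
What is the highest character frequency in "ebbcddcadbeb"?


Input: ebbcddcadbeb
Character counts:
  'a': 1
  'b': 4
  'c': 2
  'd': 3
  'e': 2
Maximum frequency: 4

4


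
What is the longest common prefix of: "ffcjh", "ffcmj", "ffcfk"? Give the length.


Words: ffcjh, ffcmj, ffcfk
  Position 0: all 'f' => match
  Position 1: all 'f' => match
  Position 2: all 'c' => match
  Position 3: ('j', 'm', 'f') => mismatch, stop
LCP = "ffc" (length 3)

3


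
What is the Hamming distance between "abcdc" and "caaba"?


Comparing "abcdc" and "caaba" position by position:
  Position 0: 'a' vs 'c' => differ
  Position 1: 'b' vs 'a' => differ
  Position 2: 'c' vs 'a' => differ
  Position 3: 'd' vs 'b' => differ
  Position 4: 'c' vs 'a' => differ
Total differences (Hamming distance): 5

5


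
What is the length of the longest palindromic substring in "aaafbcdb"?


Input: "aaafbcdb"
Checking substrings for palindromes:
  [0:3] "aaa" (len 3) => palindrome
  [0:2] "aa" (len 2) => palindrome
  [1:3] "aa" (len 2) => palindrome
Longest palindromic substring: "aaa" with length 3

3


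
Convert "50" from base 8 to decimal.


Input: "50" in base 8
Positional expansion:
  Digit '5' (value 5) x 8^1 = 40
  Digit '0' (value 0) x 8^0 = 0
Sum = 40

40


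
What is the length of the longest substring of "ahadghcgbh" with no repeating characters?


Input: "ahadghcgbh"
Sliding window (track last position of each char):
  Position 0 ('a'): window [0,0] length 1 -- new best
  Position 1 ('h'): window [0,1] length 2 -- new best
  Position 2 ('a'): repeat (last at 0), move window start to 1
  Position 2 ('a'): window [1,2] length 2
  Position 3 ('d'): window [1,3] length 3 -- new best
  Position 4 ('g'): window [1,4] length 4 -- new best
  Position 5 ('h'): repeat (last at 1), move window start to 2
  Position 5 ('h'): window [2,5] length 4
  Position 6 ('c'): window [2,6] length 5 -- new best
  Position 7 ('g'): repeat (last at 4), move window start to 5
  Position 7 ('g'): window [5,7] length 3
  Position 8 ('b'): window [5,8] length 4
  Position 9 ('h'): repeat (last at 5), move window start to 6
  Position 9 ('h'): window [6,9] length 4
Longest substring with no repeats: "adghc" with length 5

5


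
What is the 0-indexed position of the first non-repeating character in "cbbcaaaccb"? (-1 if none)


Input: cbbcaaaccb
Character frequencies:
  'a': 3
  'b': 3
  'c': 4
Scanning left to right for freq == 1:
  Position 0 ('c'): freq=4, skip
  Position 1 ('b'): freq=3, skip
  Position 2 ('b'): freq=3, skip
  Position 3 ('c'): freq=4, skip
  Position 4 ('a'): freq=3, skip
  Position 5 ('a'): freq=3, skip
  Position 6 ('a'): freq=3, skip
  Position 7 ('c'): freq=4, skip
  Position 8 ('c'): freq=4, skip
  Position 9 ('b'): freq=3, skip
  No unique character found => answer = -1

-1


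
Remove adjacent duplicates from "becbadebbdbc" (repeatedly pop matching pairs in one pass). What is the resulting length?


Input: becbadebbdbc
Stack-based adjacent duplicate removal:
  Read 'b': push. Stack: b
  Read 'e': push. Stack: be
  Read 'c': push. Stack: bec
  Read 'b': push. Stack: becb
  Read 'a': push. Stack: becba
  Read 'd': push. Stack: becbad
  Read 'e': push. Stack: becbade
  Read 'b': push. Stack: becbadeb
  Read 'b': matches stack top 'b' => pop. Stack: becbade
  Read 'd': push. Stack: becbaded
  Read 'b': push. Stack: becbadedb
  Read 'c': push. Stack: becbadedbc
Final stack: "becbadedbc" (length 10)

10


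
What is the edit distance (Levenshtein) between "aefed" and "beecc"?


Computing edit distance: "aefed" -> "beecc"
DP table:
           b    e    e    c    c
      0    1    2    3    4    5
  a   1    1    2    3    4    5
  e   2    2    1    2    3    4
  f   3    3    2    2    3    4
  e   4    4    3    2    3    4
  d   5    5    4    3    3    4
Edit distance = dp[5][5] = 4

4


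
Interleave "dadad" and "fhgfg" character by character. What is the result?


Interleaving "dadad" and "fhgfg":
  Position 0: 'd' from first, 'f' from second => "df"
  Position 1: 'a' from first, 'h' from second => "ah"
  Position 2: 'd' from first, 'g' from second => "dg"
  Position 3: 'a' from first, 'f' from second => "af"
  Position 4: 'd' from first, 'g' from second => "dg"
Result: dfahdgafdg

dfahdgafdg


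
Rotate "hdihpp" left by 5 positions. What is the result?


Input: "hdihpp", rotate left by 5
First 5 characters: "hdihp"
Remaining characters: "p"
Concatenate remaining + first: "p" + "hdihp" = "phdihp"

phdihp


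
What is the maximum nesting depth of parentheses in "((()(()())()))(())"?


Input: "((()(()())()))(())"
Tracking depth:
  Position 0 '(': depth becomes 1
  Position 1 '(': depth becomes 2
  Position 2 '(': depth becomes 3
  Position 3 ')': depth becomes 2
  Position 4 '(': depth becomes 3
  Position 5 '(': depth becomes 4
  Position 6 ')': depth becomes 3
  Position 7 '(': depth becomes 4
  Position 8 ')': depth becomes 3
  Position 9 ')': depth becomes 2
  Position 10 '(': depth becomes 3
  Position 11 ')': depth becomes 2
  Position 12 ')': depth becomes 1
  Position 13 ')': depth becomes 0
  Position 14 '(': depth becomes 1
  Position 15 '(': depth becomes 2
  Position 16 ')': depth becomes 1
  Position 17 ')': depth becomes 0
Maximum depth reached: 4

4


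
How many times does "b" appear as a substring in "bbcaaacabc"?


Searching for "b" in "bbcaaacabc"
Scanning each position:
  Position 0: "b" => MATCH
  Position 1: "b" => MATCH
  Position 2: "c" => no
  Position 3: "a" => no
  Position 4: "a" => no
  Position 5: "a" => no
  Position 6: "c" => no
  Position 7: "a" => no
  Position 8: "b" => MATCH
  Position 9: "c" => no
Total occurrences: 3

3


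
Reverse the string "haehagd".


Input: haehagd
Reading characters right to left:
  Position 6: 'd'
  Position 5: 'g'
  Position 4: 'a'
  Position 3: 'h'
  Position 2: 'e'
  Position 1: 'a'
  Position 0: 'h'
Reversed: dgaheah

dgaheah


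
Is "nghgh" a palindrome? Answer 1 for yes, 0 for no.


Input: nghgh
Reversed: hghgn
  Compare pos 0 ('n') with pos 4 ('h'): MISMATCH
  Compare pos 1 ('g') with pos 3 ('g'): match
Result: not a palindrome

0


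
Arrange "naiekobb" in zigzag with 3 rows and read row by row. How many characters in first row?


Zigzag "naiekobb" into 3 rows:
Placing characters:
  'n' => row 0
  'a' => row 1
  'i' => row 2
  'e' => row 1
  'k' => row 0
  'o' => row 1
  'b' => row 2
  'b' => row 1
Rows:
  Row 0: "nk"
  Row 1: "aeob"
  Row 2: "ib"
First row length: 2

2


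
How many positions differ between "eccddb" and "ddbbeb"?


Comparing "eccddb" and "ddbbeb" position by position:
  Position 0: 'e' vs 'd' => DIFFER
  Position 1: 'c' vs 'd' => DIFFER
  Position 2: 'c' vs 'b' => DIFFER
  Position 3: 'd' vs 'b' => DIFFER
  Position 4: 'd' vs 'e' => DIFFER
  Position 5: 'b' vs 'b' => same
Positions that differ: 5

5


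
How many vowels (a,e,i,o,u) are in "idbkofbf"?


Input: idbkofbf
Checking each character:
  'i' at position 0: vowel (running total: 1)
  'd' at position 1: consonant
  'b' at position 2: consonant
  'k' at position 3: consonant
  'o' at position 4: vowel (running total: 2)
  'f' at position 5: consonant
  'b' at position 6: consonant
  'f' at position 7: consonant
Total vowels: 2

2


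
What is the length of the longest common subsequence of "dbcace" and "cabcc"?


LCS of "dbcace" and "cabcc"
DP table:
           c    a    b    c    c
      0    0    0    0    0    0
  d   0    0    0    0    0    0
  b   0    0    0    1    1    1
  c   0    1    1    1    2    2
  a   0    1    2    2    2    2
  c   0    1    2    2    3    3
  e   0    1    2    2    3    3
LCS length = dp[6][5] = 3

3


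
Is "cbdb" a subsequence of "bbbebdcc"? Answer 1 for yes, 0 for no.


Check if "cbdb" is a subsequence of "bbbebdcc"
Greedy scan:
  Position 0 ('b'): no match needed
  Position 1 ('b'): no match needed
  Position 2 ('b'): no match needed
  Position 3 ('e'): no match needed
  Position 4 ('b'): no match needed
  Position 5 ('d'): no match needed
  Position 6 ('c'): matches sub[0] = 'c'
  Position 7 ('c'): no match needed
Only matched 1/4 characters => not a subsequence

0


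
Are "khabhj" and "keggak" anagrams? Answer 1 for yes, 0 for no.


Strings: "khabhj", "keggak"
Sorted first:  abhhjk
Sorted second: aeggkk
Differ at position 1: 'b' vs 'e' => not anagrams

0


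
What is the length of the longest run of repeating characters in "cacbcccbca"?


Input: "cacbcccbca"
Scanning for longest run:
  Position 1 ('a'): new char, reset run to 1
  Position 2 ('c'): new char, reset run to 1
  Position 3 ('b'): new char, reset run to 1
  Position 4 ('c'): new char, reset run to 1
  Position 5 ('c'): continues run of 'c', length=2
  Position 6 ('c'): continues run of 'c', length=3
  Position 7 ('b'): new char, reset run to 1
  Position 8 ('c'): new char, reset run to 1
  Position 9 ('a'): new char, reset run to 1
Longest run: 'c' with length 3

3


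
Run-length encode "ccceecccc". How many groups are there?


Input: ccceecccc
Scanning for consecutive runs:
  Group 1: 'c' x 3 (positions 0-2)
  Group 2: 'e' x 2 (positions 3-4)
  Group 3: 'c' x 4 (positions 5-8)
Total groups: 3

3


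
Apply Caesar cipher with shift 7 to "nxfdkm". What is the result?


Caesar cipher: shift "nxfdkm" by 7
  'n' (pos 13) + 7 = pos 20 = 'u'
  'x' (pos 23) + 7 = pos 4 = 'e'
  'f' (pos 5) + 7 = pos 12 = 'm'
  'd' (pos 3) + 7 = pos 10 = 'k'
  'k' (pos 10) + 7 = pos 17 = 'r'
  'm' (pos 12) + 7 = pos 19 = 't'
Result: uemkrt

uemkrt


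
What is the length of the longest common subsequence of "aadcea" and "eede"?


LCS of "aadcea" and "eede"
DP table:
           e    e    d    e
      0    0    0    0    0
  a   0    0    0    0    0
  a   0    0    0    0    0
  d   0    0    0    1    1
  c   0    0    0    1    1
  e   0    1    1    1    2
  a   0    1    1    1    2
LCS length = dp[6][4] = 2

2


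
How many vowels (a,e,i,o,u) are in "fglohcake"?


Input: fglohcake
Checking each character:
  'f' at position 0: consonant
  'g' at position 1: consonant
  'l' at position 2: consonant
  'o' at position 3: vowel (running total: 1)
  'h' at position 4: consonant
  'c' at position 5: consonant
  'a' at position 6: vowel (running total: 2)
  'k' at position 7: consonant
  'e' at position 8: vowel (running total: 3)
Total vowels: 3

3


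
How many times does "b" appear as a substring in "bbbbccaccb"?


Searching for "b" in "bbbbccaccb"
Scanning each position:
  Position 0: "b" => MATCH
  Position 1: "b" => MATCH
  Position 2: "b" => MATCH
  Position 3: "b" => MATCH
  Position 4: "c" => no
  Position 5: "c" => no
  Position 6: "a" => no
  Position 7: "c" => no
  Position 8: "c" => no
  Position 9: "b" => MATCH
Total occurrences: 5

5


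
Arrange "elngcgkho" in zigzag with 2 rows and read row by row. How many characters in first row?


Zigzag "elngcgkho" into 2 rows:
Placing characters:
  'e' => row 0
  'l' => row 1
  'n' => row 0
  'g' => row 1
  'c' => row 0
  'g' => row 1
  'k' => row 0
  'h' => row 1
  'o' => row 0
Rows:
  Row 0: "encko"
  Row 1: "lggh"
First row length: 5

5


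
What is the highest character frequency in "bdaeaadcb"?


Input: bdaeaadcb
Character counts:
  'a': 3
  'b': 2
  'c': 1
  'd': 2
  'e': 1
Maximum frequency: 3

3


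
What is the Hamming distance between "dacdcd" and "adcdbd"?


Comparing "dacdcd" and "adcdbd" position by position:
  Position 0: 'd' vs 'a' => differ
  Position 1: 'a' vs 'd' => differ
  Position 2: 'c' vs 'c' => same
  Position 3: 'd' vs 'd' => same
  Position 4: 'c' vs 'b' => differ
  Position 5: 'd' vs 'd' => same
Total differences (Hamming distance): 3

3


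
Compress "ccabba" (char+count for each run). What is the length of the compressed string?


Input: ccabba
Runs:
  'c' x 2 => "c2"
  'a' x 1 => "a1"
  'b' x 2 => "b2"
  'a' x 1 => "a1"
Compressed: "c2a1b2a1"
Compressed length: 8

8


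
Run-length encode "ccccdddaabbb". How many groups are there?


Input: ccccdddaabbb
Scanning for consecutive runs:
  Group 1: 'c' x 4 (positions 0-3)
  Group 2: 'd' x 3 (positions 4-6)
  Group 3: 'a' x 2 (positions 7-8)
  Group 4: 'b' x 3 (positions 9-11)
Total groups: 4

4


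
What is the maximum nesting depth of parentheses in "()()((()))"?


Input: "()()((()))"
Tracking depth:
  Position 0 '(': depth becomes 1
  Position 1 ')': depth becomes 0
  Position 2 '(': depth becomes 1
  Position 3 ')': depth becomes 0
  Position 4 '(': depth becomes 1
  Position 5 '(': depth becomes 2
  Position 6 '(': depth becomes 3
  Position 7 ')': depth becomes 2
  Position 8 ')': depth becomes 1
  Position 9 ')': depth becomes 0
Maximum depth reached: 3

3


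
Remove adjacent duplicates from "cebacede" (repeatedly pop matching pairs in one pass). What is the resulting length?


Input: cebacede
Stack-based adjacent duplicate removal:
  Read 'c': push. Stack: c
  Read 'e': push. Stack: ce
  Read 'b': push. Stack: ceb
  Read 'a': push. Stack: ceba
  Read 'c': push. Stack: cebac
  Read 'e': push. Stack: cebace
  Read 'd': push. Stack: cebaced
  Read 'e': push. Stack: cebacede
Final stack: "cebacede" (length 8)

8


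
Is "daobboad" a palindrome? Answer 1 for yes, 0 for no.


Input: daobboad
Reversed: daobboad
  Compare pos 0 ('d') with pos 7 ('d'): match
  Compare pos 1 ('a') with pos 6 ('a'): match
  Compare pos 2 ('o') with pos 5 ('o'): match
  Compare pos 3 ('b') with pos 4 ('b'): match
Result: palindrome

1


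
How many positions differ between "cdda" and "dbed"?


Comparing "cdda" and "dbed" position by position:
  Position 0: 'c' vs 'd' => DIFFER
  Position 1: 'd' vs 'b' => DIFFER
  Position 2: 'd' vs 'e' => DIFFER
  Position 3: 'a' vs 'd' => DIFFER
Positions that differ: 4

4


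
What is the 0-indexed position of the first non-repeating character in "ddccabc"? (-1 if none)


Input: ddccabc
Character frequencies:
  'a': 1
  'b': 1
  'c': 3
  'd': 2
Scanning left to right for freq == 1:
  Position 0 ('d'): freq=2, skip
  Position 1 ('d'): freq=2, skip
  Position 2 ('c'): freq=3, skip
  Position 3 ('c'): freq=3, skip
  Position 4 ('a'): unique! => answer = 4

4


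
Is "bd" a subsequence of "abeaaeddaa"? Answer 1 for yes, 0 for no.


Check if "bd" is a subsequence of "abeaaeddaa"
Greedy scan:
  Position 0 ('a'): no match needed
  Position 1 ('b'): matches sub[0] = 'b'
  Position 2 ('e'): no match needed
  Position 3 ('a'): no match needed
  Position 4 ('a'): no match needed
  Position 5 ('e'): no match needed
  Position 6 ('d'): matches sub[1] = 'd'
  Position 7 ('d'): no match needed
  Position 8 ('a'): no match needed
  Position 9 ('a'): no match needed
All 2 characters matched => is a subsequence

1


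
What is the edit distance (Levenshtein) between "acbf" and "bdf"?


Computing edit distance: "acbf" -> "bdf"
DP table:
           b    d    f
      0    1    2    3
  a   1    1    2    3
  c   2    2    2    3
  b   3    2    3    3
  f   4    3    3    3
Edit distance = dp[4][3] = 3

3


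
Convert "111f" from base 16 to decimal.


Input: "111f" in base 16
Positional expansion:
  Digit '1' (value 1) x 16^3 = 4096
  Digit '1' (value 1) x 16^2 = 256
  Digit '1' (value 1) x 16^1 = 16
  Digit 'f' (value 15) x 16^0 = 15
Sum = 4383

4383


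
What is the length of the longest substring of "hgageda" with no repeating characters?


Input: "hgageda"
Sliding window (track last position of each char):
  Position 0 ('h'): window [0,0] length 1 -- new best
  Position 1 ('g'): window [0,1] length 2 -- new best
  Position 2 ('a'): window [0,2] length 3 -- new best
  Position 3 ('g'): repeat (last at 1), move window start to 2
  Position 3 ('g'): window [2,3] length 2
  Position 4 ('e'): window [2,4] length 3
  Position 5 ('d'): window [2,5] length 4 -- new best
  Position 6 ('a'): repeat (last at 2), move window start to 3
  Position 6 ('a'): window [3,6] length 4
Longest substring with no repeats: "aged" with length 4

4


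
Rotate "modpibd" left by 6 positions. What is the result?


Input: "modpibd", rotate left by 6
First 6 characters: "modpib"
Remaining characters: "d"
Concatenate remaining + first: "d" + "modpib" = "dmodpib"

dmodpib


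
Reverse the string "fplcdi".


Input: fplcdi
Reading characters right to left:
  Position 5: 'i'
  Position 4: 'd'
  Position 3: 'c'
  Position 2: 'l'
  Position 1: 'p'
  Position 0: 'f'
Reversed: idclpf

idclpf


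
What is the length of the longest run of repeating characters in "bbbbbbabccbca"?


Input: "bbbbbbabccbca"
Scanning for longest run:
  Position 1 ('b'): continues run of 'b', length=2
  Position 2 ('b'): continues run of 'b', length=3
  Position 3 ('b'): continues run of 'b', length=4
  Position 4 ('b'): continues run of 'b', length=5
  Position 5 ('b'): continues run of 'b', length=6
  Position 6 ('a'): new char, reset run to 1
  Position 7 ('b'): new char, reset run to 1
  Position 8 ('c'): new char, reset run to 1
  Position 9 ('c'): continues run of 'c', length=2
  Position 10 ('b'): new char, reset run to 1
  Position 11 ('c'): new char, reset run to 1
  Position 12 ('a'): new char, reset run to 1
Longest run: 'b' with length 6

6


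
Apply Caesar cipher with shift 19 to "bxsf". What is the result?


Caesar cipher: shift "bxsf" by 19
  'b' (pos 1) + 19 = pos 20 = 'u'
  'x' (pos 23) + 19 = pos 16 = 'q'
  's' (pos 18) + 19 = pos 11 = 'l'
  'f' (pos 5) + 19 = pos 24 = 'y'
Result: uqly

uqly


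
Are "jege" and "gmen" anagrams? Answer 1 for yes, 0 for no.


Strings: "jege", "gmen"
Sorted first:  eegj
Sorted second: egmn
Differ at position 1: 'e' vs 'g' => not anagrams

0


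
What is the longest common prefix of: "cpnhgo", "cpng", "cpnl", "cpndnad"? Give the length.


Words: cpnhgo, cpng, cpnl, cpndnad
  Position 0: all 'c' => match
  Position 1: all 'p' => match
  Position 2: all 'n' => match
  Position 3: ('h', 'g', 'l', 'd') => mismatch, stop
LCP = "cpn" (length 3)

3


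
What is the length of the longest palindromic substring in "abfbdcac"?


Input: "abfbdcac"
Checking substrings for palindromes:
  [1:4] "bfb" (len 3) => palindrome
  [5:8] "cac" (len 3) => palindrome
Longest palindromic substring: "bfb" with length 3

3


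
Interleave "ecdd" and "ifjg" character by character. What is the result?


Interleaving "ecdd" and "ifjg":
  Position 0: 'e' from first, 'i' from second => "ei"
  Position 1: 'c' from first, 'f' from second => "cf"
  Position 2: 'd' from first, 'j' from second => "dj"
  Position 3: 'd' from first, 'g' from second => "dg"
Result: eicfdjdg

eicfdjdg


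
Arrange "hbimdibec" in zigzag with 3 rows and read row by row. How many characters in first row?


Zigzag "hbimdibec" into 3 rows:
Placing characters:
  'h' => row 0
  'b' => row 1
  'i' => row 2
  'm' => row 1
  'd' => row 0
  'i' => row 1
  'b' => row 2
  'e' => row 1
  'c' => row 0
Rows:
  Row 0: "hdc"
  Row 1: "bmie"
  Row 2: "ib"
First row length: 3

3


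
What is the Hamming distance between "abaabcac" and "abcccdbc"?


Comparing "abaabcac" and "abcccdbc" position by position:
  Position 0: 'a' vs 'a' => same
  Position 1: 'b' vs 'b' => same
  Position 2: 'a' vs 'c' => differ
  Position 3: 'a' vs 'c' => differ
  Position 4: 'b' vs 'c' => differ
  Position 5: 'c' vs 'd' => differ
  Position 6: 'a' vs 'b' => differ
  Position 7: 'c' vs 'c' => same
Total differences (Hamming distance): 5

5


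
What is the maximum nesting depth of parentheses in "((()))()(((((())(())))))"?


Input: "((()))()(((((())(())))))"
Tracking depth:
  Position 0 '(': depth becomes 1
  Position 1 '(': depth becomes 2
  Position 2 '(': depth becomes 3
  Position 3 ')': depth becomes 2
  Position 4 ')': depth becomes 1
  Position 5 ')': depth becomes 0
  Position 6 '(': depth becomes 1
  Position 7 ')': depth becomes 0
  Position 8 '(': depth becomes 1
  Position 9 '(': depth becomes 2
  Position 10 '(': depth becomes 3
  Position 11 '(': depth becomes 4
  Position 12 '(': depth becomes 5
  Position 13 '(': depth becomes 6
  Position 14 ')': depth becomes 5
  Position 15 ')': depth becomes 4
  Position 16 '(': depth becomes 5
  Position 17 '(': depth becomes 6
  Position 18 ')': depth becomes 5
  Position 19 ')': depth becomes 4
  Position 20 ')': depth becomes 3
  Position 21 ')': depth becomes 2
  Position 22 ')': depth becomes 1
  Position 23 ')': depth becomes 0
Maximum depth reached: 6

6


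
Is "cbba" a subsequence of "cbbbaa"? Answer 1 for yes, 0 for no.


Check if "cbba" is a subsequence of "cbbbaa"
Greedy scan:
  Position 0 ('c'): matches sub[0] = 'c'
  Position 1 ('b'): matches sub[1] = 'b'
  Position 2 ('b'): matches sub[2] = 'b'
  Position 3 ('b'): no match needed
  Position 4 ('a'): matches sub[3] = 'a'
  Position 5 ('a'): no match needed
All 4 characters matched => is a subsequence

1


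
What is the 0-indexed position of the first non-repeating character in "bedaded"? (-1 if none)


Input: bedaded
Character frequencies:
  'a': 1
  'b': 1
  'd': 3
  'e': 2
Scanning left to right for freq == 1:
  Position 0 ('b'): unique! => answer = 0

0


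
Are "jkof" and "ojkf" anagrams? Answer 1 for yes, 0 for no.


Strings: "jkof", "ojkf"
Sorted first:  fjko
Sorted second: fjko
Sorted forms match => anagrams

1


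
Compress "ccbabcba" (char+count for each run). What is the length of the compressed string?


Input: ccbabcba
Runs:
  'c' x 2 => "c2"
  'b' x 1 => "b1"
  'a' x 1 => "a1"
  'b' x 1 => "b1"
  'c' x 1 => "c1"
  'b' x 1 => "b1"
  'a' x 1 => "a1"
Compressed: "c2b1a1b1c1b1a1"
Compressed length: 14

14


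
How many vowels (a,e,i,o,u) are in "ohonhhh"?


Input: ohonhhh
Checking each character:
  'o' at position 0: vowel (running total: 1)
  'h' at position 1: consonant
  'o' at position 2: vowel (running total: 2)
  'n' at position 3: consonant
  'h' at position 4: consonant
  'h' at position 5: consonant
  'h' at position 6: consonant
Total vowels: 2

2


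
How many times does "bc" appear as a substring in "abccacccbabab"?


Searching for "bc" in "abccacccbabab"
Scanning each position:
  Position 0: "ab" => no
  Position 1: "bc" => MATCH
  Position 2: "cc" => no
  Position 3: "ca" => no
  Position 4: "ac" => no
  Position 5: "cc" => no
  Position 6: "cc" => no
  Position 7: "cb" => no
  Position 8: "ba" => no
  Position 9: "ab" => no
  Position 10: "ba" => no
  Position 11: "ab" => no
Total occurrences: 1

1


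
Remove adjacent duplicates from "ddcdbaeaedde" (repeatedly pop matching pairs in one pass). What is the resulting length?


Input: ddcdbaeaedde
Stack-based adjacent duplicate removal:
  Read 'd': push. Stack: d
  Read 'd': matches stack top 'd' => pop. Stack: (empty)
  Read 'c': push. Stack: c
  Read 'd': push. Stack: cd
  Read 'b': push. Stack: cdb
  Read 'a': push. Stack: cdba
  Read 'e': push. Stack: cdbae
  Read 'a': push. Stack: cdbaea
  Read 'e': push. Stack: cdbaeae
  Read 'd': push. Stack: cdbaeaed
  Read 'd': matches stack top 'd' => pop. Stack: cdbaeae
  Read 'e': matches stack top 'e' => pop. Stack: cdbaea
Final stack: "cdbaea" (length 6)

6


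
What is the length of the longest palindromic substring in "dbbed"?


Input: "dbbed"
Checking substrings for palindromes:
  [1:3] "bb" (len 2) => palindrome
Longest palindromic substring: "bb" with length 2

2


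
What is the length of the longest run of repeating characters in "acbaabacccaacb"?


Input: "acbaabacccaacb"
Scanning for longest run:
  Position 1 ('c'): new char, reset run to 1
  Position 2 ('b'): new char, reset run to 1
  Position 3 ('a'): new char, reset run to 1
  Position 4 ('a'): continues run of 'a', length=2
  Position 5 ('b'): new char, reset run to 1
  Position 6 ('a'): new char, reset run to 1
  Position 7 ('c'): new char, reset run to 1
  Position 8 ('c'): continues run of 'c', length=2
  Position 9 ('c'): continues run of 'c', length=3
  Position 10 ('a'): new char, reset run to 1
  Position 11 ('a'): continues run of 'a', length=2
  Position 12 ('c'): new char, reset run to 1
  Position 13 ('b'): new char, reset run to 1
Longest run: 'c' with length 3

3


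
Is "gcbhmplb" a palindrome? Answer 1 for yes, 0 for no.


Input: gcbhmplb
Reversed: blpmhbcg
  Compare pos 0 ('g') with pos 7 ('b'): MISMATCH
  Compare pos 1 ('c') with pos 6 ('l'): MISMATCH
  Compare pos 2 ('b') with pos 5 ('p'): MISMATCH
  Compare pos 3 ('h') with pos 4 ('m'): MISMATCH
Result: not a palindrome

0
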